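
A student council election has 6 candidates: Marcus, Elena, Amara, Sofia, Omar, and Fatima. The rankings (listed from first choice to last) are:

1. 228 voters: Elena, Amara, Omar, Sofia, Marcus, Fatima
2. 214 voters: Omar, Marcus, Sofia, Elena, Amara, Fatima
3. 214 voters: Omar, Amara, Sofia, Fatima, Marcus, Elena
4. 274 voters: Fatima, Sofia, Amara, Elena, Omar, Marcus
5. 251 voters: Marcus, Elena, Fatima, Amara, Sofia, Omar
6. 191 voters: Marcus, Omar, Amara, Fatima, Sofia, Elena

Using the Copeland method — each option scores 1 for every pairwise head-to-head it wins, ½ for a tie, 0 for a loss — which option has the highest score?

Marcus: beats Elena and Fatima; loses to Amara, Sofia, and Omar → score 2.
Elena: beats Amara, Omar, and Fatima; loses to Marcus and Sofia → score 3.
Amara: beats Marcus, Sofia, Omar, and Fatima; loses to Elena → score 4.
Sofia: beats Marcus and Elena; loses to Amara, Omar, and Fatima → score 2.
Omar: beats Marcus, Sofia, and Fatima; loses to Elena and Amara → score 3.
Fatima: beats Sofia; loses to Marcus, Elena, Amara, and Omar → score 1.
Amara has the best pairwise record.

Amara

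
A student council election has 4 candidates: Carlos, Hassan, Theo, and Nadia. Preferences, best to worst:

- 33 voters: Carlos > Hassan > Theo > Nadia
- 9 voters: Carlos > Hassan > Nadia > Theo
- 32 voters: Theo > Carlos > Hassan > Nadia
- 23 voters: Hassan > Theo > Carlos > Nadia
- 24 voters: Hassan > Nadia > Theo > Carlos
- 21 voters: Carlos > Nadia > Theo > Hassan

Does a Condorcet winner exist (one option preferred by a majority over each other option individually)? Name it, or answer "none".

Checking pairwise contests:
Theo beats Carlos 79–63.
Carlos beats Hassan 95–47.
Hassan beats Theo 89–53.
Carlos beats Nadia 118–24.
Every option loses at least one head-to-head, so there is no Condorcet winner.

none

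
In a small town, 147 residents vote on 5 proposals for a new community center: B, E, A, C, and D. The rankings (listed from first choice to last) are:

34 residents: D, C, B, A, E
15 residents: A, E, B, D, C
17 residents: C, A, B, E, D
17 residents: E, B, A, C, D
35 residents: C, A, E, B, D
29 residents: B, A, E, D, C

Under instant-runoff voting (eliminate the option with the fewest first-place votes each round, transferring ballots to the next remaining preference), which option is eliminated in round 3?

Round 1: B 29, E 17, A 15, C 52, D 34. Eliminate A.
Round 2: B 29, E 32, C 52, D 34. Eliminate B.
Round 3: E 61, C 52, D 34. Eliminate D.

D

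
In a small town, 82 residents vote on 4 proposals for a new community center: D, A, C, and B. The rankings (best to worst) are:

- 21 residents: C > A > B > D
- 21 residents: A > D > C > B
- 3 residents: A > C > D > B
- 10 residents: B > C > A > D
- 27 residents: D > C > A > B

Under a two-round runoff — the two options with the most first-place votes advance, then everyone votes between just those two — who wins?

A

Round 1 first-place votes: D 27, A 24, C 21, B 10.
D and A advance.
Runoff: D is preferred to A by 27 voters; A by 55.
A wins the runoff.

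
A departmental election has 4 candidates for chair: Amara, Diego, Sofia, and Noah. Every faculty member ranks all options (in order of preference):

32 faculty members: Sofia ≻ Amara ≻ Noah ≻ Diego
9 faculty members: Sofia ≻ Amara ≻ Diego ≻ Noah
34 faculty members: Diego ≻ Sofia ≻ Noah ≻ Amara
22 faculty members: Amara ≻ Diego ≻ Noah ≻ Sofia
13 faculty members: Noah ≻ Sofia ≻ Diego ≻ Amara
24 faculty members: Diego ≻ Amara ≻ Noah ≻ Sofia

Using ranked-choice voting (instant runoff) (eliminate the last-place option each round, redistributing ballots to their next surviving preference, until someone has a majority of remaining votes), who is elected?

Round 1: Amara 22, Diego 58, Sofia 41, Noah 13. Eliminate Noah.
Round 2: Amara 22, Diego 58, Sofia 54. Eliminate Amara.
Round 3: Diego 80, Sofia 54. Diego has a majority.

Diego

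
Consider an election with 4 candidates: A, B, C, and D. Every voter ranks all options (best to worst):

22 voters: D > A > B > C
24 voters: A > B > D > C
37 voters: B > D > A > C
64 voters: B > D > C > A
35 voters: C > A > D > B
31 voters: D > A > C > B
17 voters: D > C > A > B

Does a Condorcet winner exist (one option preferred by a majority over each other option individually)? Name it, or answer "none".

Checking pairwise contests:
C beats A 116–114.
A beats B 129–101.
B beats C 147–83.
B beats D 125–105.
Every option loses at least one head-to-head, so there is no Condorcet winner.

none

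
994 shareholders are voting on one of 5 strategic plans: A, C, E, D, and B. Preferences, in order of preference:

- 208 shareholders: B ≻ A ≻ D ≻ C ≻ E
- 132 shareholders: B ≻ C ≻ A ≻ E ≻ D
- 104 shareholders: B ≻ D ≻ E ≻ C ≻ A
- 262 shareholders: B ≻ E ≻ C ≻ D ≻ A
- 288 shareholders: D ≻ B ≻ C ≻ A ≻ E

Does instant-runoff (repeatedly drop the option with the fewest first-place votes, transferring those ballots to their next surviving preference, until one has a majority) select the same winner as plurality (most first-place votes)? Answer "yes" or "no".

Instant-runoff — R1 A 0, C 0, E 0, D 288, B 706 (B winner). Winner: B.
Plurality — first-place votes: A 0, C 0, E 0, D 288, B 706. Winner: B.
The two methods agree.

yes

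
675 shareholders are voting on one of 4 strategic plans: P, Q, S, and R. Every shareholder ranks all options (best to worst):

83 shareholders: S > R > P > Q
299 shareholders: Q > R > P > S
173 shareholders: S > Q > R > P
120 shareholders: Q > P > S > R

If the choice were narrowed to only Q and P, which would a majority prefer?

Voters preferring Q to P: 592; preferring P to Q: 83.
Q wins the head-to-head.

Q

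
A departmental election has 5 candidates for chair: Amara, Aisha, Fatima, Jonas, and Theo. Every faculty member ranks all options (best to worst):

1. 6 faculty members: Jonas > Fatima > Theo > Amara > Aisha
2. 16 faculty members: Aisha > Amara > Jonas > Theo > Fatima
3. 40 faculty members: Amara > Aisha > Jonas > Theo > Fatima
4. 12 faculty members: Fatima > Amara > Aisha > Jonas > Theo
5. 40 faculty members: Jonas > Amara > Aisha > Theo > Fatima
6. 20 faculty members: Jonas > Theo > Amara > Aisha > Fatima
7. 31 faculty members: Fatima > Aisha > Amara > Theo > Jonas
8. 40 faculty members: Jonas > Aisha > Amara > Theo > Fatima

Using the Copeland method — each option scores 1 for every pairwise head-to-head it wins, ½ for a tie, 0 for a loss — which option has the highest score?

Amara: beats Aisha, Fatima, and Theo; loses to Jonas → score 3.
Aisha: beats Fatima and Theo; loses to Amara and Jonas → score 2.
Fatima: loses to Amara, Aisha, Jonas, and Theo → score 0.
Jonas: beats Amara, Aisha, Fatima, and Theo → score 4.
Theo: beats Fatima; loses to Amara, Aisha, and Jonas → score 1.
Jonas has the best pairwise record.

Jonas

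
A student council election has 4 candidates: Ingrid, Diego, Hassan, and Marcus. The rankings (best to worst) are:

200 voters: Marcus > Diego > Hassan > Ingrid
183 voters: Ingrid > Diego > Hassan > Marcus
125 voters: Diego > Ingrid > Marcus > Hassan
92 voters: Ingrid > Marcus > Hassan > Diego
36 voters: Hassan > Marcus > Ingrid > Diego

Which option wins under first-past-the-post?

First-place votes: Ingrid 275, Diego 125, Hassan 36, Marcus 200.
Ingrid has the most first-place votes.

Ingrid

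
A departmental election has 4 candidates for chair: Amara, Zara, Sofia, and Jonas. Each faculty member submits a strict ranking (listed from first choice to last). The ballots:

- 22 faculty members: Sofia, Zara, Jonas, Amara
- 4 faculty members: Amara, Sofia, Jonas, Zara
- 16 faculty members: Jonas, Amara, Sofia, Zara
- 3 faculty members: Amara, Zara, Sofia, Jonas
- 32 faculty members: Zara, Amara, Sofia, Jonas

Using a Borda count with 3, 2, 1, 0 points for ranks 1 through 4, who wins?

Zara

Amara: 22·0 + 4·3 + 16·2 + 3·3 + 32·2 = 117
Zara: 22·2 + 4·0 + 16·0 + 3·2 + 32·3 = 146
Sofia: 22·3 + 4·2 + 16·1 + 3·1 + 32·1 = 125
Jonas: 22·1 + 4·1 + 16·3 + 3·0 + 32·0 = 74
Zara has the highest Borda score (146).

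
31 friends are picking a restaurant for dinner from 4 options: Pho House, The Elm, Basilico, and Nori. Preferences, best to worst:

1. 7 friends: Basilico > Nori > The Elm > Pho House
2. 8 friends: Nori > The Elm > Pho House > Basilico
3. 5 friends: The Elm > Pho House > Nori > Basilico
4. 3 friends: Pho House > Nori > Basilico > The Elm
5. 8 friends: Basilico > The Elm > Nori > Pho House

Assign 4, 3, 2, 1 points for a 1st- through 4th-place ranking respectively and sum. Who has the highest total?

Pho House: 7·1 + 8·2 + 5·3 + 3·4 + 8·1 = 58
The Elm: 7·2 + 8·3 + 5·4 + 3·1 + 8·3 = 85
Basilico: 7·4 + 8·1 + 5·1 + 3·2 + 8·4 = 79
Nori: 7·3 + 8·4 + 5·2 + 3·3 + 8·2 = 88
Nori has the highest Borda score (88).

Nori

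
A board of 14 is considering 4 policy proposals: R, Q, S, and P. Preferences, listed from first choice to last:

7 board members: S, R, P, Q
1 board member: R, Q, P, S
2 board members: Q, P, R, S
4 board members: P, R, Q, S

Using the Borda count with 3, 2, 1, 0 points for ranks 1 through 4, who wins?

R: 7·2 + 1·3 + 2·1 + 4·2 = 27
Q: 7·0 + 1·2 + 2·3 + 4·1 = 12
S: 7·3 + 1·0 + 2·0 + 4·0 = 21
P: 7·1 + 1·1 + 2·2 + 4·3 = 24
R has the highest Borda score (27).

R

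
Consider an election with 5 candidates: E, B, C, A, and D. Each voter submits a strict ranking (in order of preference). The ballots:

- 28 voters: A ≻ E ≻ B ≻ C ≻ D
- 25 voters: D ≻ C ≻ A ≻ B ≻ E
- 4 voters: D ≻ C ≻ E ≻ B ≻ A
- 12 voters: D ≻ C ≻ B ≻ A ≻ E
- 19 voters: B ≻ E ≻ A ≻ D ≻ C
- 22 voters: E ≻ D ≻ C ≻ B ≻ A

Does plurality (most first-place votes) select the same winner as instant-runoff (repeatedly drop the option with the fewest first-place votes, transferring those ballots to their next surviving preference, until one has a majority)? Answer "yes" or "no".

Plurality — first-place votes: E 22, B 19, C 0, A 28, D 41. Winner: D.
Instant-runoff — R1 E 22, B 19, C 0, A 28, D 41 (C out); R2 E 22, B 19, A 28, D 41 (B out); R3 E 41, A 28, D 41 (A out); R4 E 69, D 41 (E winner). Winner: E.
The two methods disagree.

no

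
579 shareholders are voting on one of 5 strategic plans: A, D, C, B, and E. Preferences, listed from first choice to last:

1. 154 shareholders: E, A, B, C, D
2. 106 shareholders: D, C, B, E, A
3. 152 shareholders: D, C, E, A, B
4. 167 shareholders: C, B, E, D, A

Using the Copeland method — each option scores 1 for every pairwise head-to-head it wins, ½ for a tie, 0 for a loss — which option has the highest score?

A: beats B; loses to D, C, and E → score 1.
D: beats A; loses to C, B, and E → score 1.
C: beats A, D, B, and E → score 4.
B: beats D; loses to A, C, and E → score 1.
E: beats A, D, and B; loses to C → score 3.
C has the best pairwise record.

C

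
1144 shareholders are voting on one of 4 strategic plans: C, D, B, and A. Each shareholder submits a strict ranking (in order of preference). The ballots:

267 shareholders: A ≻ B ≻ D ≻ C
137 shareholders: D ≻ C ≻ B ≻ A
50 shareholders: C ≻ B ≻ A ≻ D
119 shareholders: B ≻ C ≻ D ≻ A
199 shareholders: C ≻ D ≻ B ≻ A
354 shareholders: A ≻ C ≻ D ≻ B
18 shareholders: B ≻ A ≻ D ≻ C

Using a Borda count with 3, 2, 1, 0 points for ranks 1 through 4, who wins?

C

C: 267·0 + 137·2 + 50·3 + 119·2 + 199·3 + 354·2 + 18·0 = 1967
D: 267·1 + 137·3 + 50·0 + 119·1 + 199·2 + 354·1 + 18·1 = 1567
B: 267·2 + 137·1 + 50·2 + 119·3 + 199·1 + 354·0 + 18·3 = 1381
A: 267·3 + 137·0 + 50·1 + 119·0 + 199·0 + 354·3 + 18·2 = 1949
C has the highest Borda score (1967).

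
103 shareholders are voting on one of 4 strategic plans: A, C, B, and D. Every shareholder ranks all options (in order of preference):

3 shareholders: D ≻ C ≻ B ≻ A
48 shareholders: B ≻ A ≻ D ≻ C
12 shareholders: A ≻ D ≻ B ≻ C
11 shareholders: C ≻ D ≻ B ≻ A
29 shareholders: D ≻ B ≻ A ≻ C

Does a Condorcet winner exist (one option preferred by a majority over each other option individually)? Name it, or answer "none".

Checking pairwise contests:
B beats A 91–12.
A beats C 89–14.
D beats B 55–48.
A beats D 60–43.
Every option loses at least one head-to-head, so there is no Condorcet winner.

none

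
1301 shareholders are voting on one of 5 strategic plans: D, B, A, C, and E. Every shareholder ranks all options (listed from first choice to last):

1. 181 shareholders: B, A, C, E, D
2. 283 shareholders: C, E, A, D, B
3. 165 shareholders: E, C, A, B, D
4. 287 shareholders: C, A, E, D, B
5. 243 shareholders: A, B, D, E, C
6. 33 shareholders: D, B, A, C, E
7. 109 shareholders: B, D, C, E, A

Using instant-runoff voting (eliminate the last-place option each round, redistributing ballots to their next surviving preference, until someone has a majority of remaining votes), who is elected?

Round 1: D 33, B 290, A 243, C 570, E 165. Eliminate D.
Round 2: B 323, A 243, C 570, E 165. Eliminate E.
Round 3: B 323, A 243, C 735. C has a majority.

C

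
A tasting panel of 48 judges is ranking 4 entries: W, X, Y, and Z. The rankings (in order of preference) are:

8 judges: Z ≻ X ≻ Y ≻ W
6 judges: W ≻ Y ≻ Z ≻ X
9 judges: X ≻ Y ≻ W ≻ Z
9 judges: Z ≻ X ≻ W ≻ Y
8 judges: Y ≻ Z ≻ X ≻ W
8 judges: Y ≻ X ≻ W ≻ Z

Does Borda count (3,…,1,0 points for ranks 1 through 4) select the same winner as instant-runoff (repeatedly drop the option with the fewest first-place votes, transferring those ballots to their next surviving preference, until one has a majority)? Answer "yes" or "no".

yes

Borda — scores: W 44, X 85, Y 86, Z 73. Winner: Y.
Instant-runoff — R1 W 6, X 9, Y 16, Z 17 (W out); R2 X 9, Y 22, Z 17 (X out); R3 Y 31, Z 17 (Y winner). Winner: Y.
The two methods agree.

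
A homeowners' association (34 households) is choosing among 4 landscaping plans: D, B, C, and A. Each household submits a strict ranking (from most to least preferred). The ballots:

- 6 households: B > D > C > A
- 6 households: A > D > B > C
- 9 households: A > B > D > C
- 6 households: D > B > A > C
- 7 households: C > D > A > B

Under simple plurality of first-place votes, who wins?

First-place votes: D 6, B 6, C 7, A 15.
A has the most first-place votes.

A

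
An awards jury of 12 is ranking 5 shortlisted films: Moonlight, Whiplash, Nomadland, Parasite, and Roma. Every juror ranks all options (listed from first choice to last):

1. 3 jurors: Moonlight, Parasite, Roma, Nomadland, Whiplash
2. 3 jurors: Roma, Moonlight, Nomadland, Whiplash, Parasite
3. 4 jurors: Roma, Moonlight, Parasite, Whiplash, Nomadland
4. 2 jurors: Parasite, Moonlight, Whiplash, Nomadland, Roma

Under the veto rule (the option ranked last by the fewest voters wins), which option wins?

Moonlight

Last-place votes: Moonlight 0, Whiplash 3, Nomadland 4, Parasite 3, Roma 2.
Moonlight is ranked last by the fewest voters, so Moonlight wins.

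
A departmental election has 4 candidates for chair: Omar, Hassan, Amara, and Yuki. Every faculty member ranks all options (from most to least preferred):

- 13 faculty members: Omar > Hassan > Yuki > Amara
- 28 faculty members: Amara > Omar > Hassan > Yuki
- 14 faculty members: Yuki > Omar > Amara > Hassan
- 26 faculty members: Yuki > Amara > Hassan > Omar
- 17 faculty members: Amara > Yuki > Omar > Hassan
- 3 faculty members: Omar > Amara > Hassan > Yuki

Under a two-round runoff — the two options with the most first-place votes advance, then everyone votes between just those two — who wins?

Round 1 first-place votes: Omar 16, Hassan 0, Amara 45, Yuki 40.
Amara and Yuki advance.
Runoff: Amara is preferred to Yuki by 48 voters; Yuki by 53.
Yuki wins the runoff.

Yuki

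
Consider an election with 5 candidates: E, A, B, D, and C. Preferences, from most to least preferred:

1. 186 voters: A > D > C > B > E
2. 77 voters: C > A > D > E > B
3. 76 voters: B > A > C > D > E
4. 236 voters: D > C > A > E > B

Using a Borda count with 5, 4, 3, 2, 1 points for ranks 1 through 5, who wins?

D

E: 186·1 + 77·2 + 76·1 + 236·2 = 888
A: 186·5 + 77·4 + 76·4 + 236·3 = 2250
B: 186·2 + 77·1 + 76·5 + 236·1 = 1065
D: 186·4 + 77·3 + 76·2 + 236·5 = 2307
C: 186·3 + 77·5 + 76·3 + 236·4 = 2115
D has the highest Borda score (2307).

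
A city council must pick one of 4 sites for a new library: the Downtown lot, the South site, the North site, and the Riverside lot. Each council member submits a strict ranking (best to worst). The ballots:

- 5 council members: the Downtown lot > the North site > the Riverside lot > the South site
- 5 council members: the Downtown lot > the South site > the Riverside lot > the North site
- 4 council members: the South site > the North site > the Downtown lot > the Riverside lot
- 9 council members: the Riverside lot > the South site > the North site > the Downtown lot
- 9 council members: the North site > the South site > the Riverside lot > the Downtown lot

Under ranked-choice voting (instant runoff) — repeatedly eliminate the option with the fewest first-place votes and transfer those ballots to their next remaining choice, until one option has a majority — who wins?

Round 1: the Downtown lot 10, the South site 4, the North site 9, the Riverside lot 9. Eliminate the South site.
Round 2: the Downtown lot 10, the North site 13, the Riverside lot 9. Eliminate the Riverside lot.
Round 3: the Downtown lot 10, the North site 22. The North site has a majority.

the North site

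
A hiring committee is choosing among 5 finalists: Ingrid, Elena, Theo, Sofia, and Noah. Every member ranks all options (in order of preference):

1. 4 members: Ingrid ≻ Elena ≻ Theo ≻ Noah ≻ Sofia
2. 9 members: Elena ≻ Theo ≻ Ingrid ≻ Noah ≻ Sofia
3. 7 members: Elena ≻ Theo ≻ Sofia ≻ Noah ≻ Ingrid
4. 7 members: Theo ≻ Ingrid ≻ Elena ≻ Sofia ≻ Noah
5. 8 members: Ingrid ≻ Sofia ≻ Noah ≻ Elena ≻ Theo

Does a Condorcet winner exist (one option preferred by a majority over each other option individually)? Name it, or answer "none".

none

Checking pairwise contests:
Theo beats Ingrid 23–12.
Ingrid beats Elena 19–16.
Elena beats Theo 28–7.
Ingrid beats Sofia 28–7.
Ingrid beats Noah 28–7.
Every option loses at least one head-to-head, so there is no Condorcet winner.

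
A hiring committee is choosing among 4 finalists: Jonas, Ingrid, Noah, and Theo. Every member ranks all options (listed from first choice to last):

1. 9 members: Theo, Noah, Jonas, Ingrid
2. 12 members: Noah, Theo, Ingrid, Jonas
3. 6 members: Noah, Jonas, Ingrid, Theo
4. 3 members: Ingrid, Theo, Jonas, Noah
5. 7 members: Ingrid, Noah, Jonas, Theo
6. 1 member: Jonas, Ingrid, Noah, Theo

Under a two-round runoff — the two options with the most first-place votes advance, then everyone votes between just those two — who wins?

Noah

Round 1 first-place votes: Jonas 1, Ingrid 10, Noah 18, Theo 9.
Noah and Ingrid advance.
Runoff: Noah is preferred to Ingrid by 27 voters; Ingrid by 11.
Noah wins the runoff.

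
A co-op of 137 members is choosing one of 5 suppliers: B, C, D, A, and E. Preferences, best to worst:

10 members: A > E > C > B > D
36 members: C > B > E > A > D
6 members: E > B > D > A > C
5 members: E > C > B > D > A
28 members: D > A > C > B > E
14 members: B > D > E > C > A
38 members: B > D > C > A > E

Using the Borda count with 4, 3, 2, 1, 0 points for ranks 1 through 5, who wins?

B

B: 10·1 + 36·3 + 6·3 + 5·2 + 28·1 + 14·4 + 38·4 = 382
C: 10·2 + 36·4 + 6·0 + 5·3 + 28·2 + 14·1 + 38·2 = 325
D: 10·0 + 36·0 + 6·2 + 5·1 + 28·4 + 14·3 + 38·3 = 285
A: 10·4 + 36·1 + 6·1 + 5·0 + 28·3 + 14·0 + 38·1 = 204
E: 10·3 + 36·2 + 6·4 + 5·4 + 28·0 + 14·2 + 38·0 = 174
B has the highest Borda score (382).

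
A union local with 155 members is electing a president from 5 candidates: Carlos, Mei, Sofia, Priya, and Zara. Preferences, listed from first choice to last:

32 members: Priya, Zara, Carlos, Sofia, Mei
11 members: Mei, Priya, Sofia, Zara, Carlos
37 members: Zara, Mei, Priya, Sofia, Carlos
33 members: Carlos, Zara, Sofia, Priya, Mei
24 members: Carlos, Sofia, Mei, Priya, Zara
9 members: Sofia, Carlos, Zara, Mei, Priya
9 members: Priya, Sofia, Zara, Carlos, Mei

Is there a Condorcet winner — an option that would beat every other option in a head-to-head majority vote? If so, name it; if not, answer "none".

Zara vs Carlos: 89–66 for Zara.
Zara vs Mei: 120–35 for Zara.
Zara vs Sofia: 102–53 for Zara.
Zara vs Priya: 79–76 for Zara.
Zara beats every other option head-to-head.

Zara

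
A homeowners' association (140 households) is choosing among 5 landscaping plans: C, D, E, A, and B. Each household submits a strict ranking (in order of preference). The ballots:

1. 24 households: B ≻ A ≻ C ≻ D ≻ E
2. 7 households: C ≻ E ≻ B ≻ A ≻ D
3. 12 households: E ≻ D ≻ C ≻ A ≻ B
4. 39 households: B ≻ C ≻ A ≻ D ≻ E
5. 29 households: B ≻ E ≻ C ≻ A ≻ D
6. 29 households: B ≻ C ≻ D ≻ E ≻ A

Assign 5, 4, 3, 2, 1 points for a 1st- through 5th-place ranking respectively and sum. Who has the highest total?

B

C: 24·3 + 7·5 + 12·3 + 39·4 + 29·3 + 29·4 = 502
D: 24·2 + 7·1 + 12·4 + 39·2 + 29·1 + 29·3 = 297
E: 24·1 + 7·4 + 12·5 + 39·1 + 29·4 + 29·2 = 325
A: 24·4 + 7·2 + 12·2 + 39·3 + 29·2 + 29·1 = 338
B: 24·5 + 7·3 + 12·1 + 39·5 + 29·5 + 29·5 = 638
B has the highest Borda score (638).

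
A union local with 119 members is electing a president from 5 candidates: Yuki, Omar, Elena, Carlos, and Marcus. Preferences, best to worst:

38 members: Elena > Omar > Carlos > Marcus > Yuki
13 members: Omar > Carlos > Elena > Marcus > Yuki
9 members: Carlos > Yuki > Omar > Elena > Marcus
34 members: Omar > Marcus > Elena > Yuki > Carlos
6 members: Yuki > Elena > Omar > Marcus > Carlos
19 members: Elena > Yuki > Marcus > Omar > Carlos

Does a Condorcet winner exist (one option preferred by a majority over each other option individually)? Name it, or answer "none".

Elena

Elena vs Yuki: 104–15 for Elena.
Elena vs Omar: 63–56 for Elena.
Elena vs Carlos: 97–22 for Elena.
Elena vs Marcus: 85–34 for Elena.
Elena beats every other option head-to-head.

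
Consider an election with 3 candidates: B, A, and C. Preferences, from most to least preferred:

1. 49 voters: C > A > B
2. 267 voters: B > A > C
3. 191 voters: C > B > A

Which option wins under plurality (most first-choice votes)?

B

First-place votes: B 267, A 0, C 240.
B has the most first-place votes.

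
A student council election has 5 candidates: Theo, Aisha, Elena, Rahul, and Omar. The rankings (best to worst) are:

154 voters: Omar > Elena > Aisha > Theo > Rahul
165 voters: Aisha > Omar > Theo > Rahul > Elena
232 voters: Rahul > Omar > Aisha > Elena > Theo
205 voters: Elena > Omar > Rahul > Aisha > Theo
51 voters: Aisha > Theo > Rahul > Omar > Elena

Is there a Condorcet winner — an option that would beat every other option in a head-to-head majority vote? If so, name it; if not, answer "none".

Omar vs Theo: 756–51 for Omar.
Omar vs Aisha: 591–216 for Omar.
Omar vs Elena: 602–205 for Omar.
Omar vs Rahul: 524–283 for Omar.
Omar beats every other option head-to-head.

Omar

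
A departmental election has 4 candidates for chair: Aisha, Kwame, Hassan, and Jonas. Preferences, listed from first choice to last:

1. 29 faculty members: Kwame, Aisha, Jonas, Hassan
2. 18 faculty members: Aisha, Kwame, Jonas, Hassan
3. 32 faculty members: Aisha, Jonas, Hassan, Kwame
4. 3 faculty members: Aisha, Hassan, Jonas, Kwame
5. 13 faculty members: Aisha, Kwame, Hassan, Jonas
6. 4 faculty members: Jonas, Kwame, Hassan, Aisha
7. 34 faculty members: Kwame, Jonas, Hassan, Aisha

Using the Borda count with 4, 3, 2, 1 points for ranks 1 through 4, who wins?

Kwame

Aisha: 29·3 + 18·4 + 32·4 + 3·4 + 13·4 + 4·1 + 34·1 = 389
Kwame: 29·4 + 18·3 + 32·1 + 3·1 + 13·3 + 4·3 + 34·4 = 392
Hassan: 29·1 + 18·1 + 32·2 + 3·3 + 13·2 + 4·2 + 34·2 = 222
Jonas: 29·2 + 18·2 + 32·3 + 3·2 + 13·1 + 4·4 + 34·3 = 327
Kwame has the highest Borda score (392).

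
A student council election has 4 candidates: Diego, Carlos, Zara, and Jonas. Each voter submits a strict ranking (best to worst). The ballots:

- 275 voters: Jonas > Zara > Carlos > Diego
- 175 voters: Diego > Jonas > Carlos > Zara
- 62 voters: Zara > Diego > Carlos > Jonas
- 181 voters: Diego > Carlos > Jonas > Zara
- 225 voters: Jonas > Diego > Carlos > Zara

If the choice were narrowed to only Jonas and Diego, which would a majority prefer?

Jonas

Voters preferring Jonas to Diego: 500; preferring Diego to Jonas: 418.
Jonas wins the head-to-head.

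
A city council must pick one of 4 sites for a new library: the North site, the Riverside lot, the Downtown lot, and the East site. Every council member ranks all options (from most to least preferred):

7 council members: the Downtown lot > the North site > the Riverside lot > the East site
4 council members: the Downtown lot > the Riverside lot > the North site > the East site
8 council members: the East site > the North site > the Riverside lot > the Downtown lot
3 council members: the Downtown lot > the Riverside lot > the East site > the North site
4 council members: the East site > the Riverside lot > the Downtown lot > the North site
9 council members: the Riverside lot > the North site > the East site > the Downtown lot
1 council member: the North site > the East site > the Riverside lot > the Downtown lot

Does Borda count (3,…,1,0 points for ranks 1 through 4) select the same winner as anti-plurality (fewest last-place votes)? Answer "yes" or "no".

yes

Borda — scores: the North site 55, the Riverside lot 65, the Downtown lot 46, the East site 50. Winner: the Riverside lot.
Anti-plurality — last-place votes: the North site 7, the Riverside lot 0, the Downtown lot 18, the East site 11. Winner: the Riverside lot.
The two methods agree.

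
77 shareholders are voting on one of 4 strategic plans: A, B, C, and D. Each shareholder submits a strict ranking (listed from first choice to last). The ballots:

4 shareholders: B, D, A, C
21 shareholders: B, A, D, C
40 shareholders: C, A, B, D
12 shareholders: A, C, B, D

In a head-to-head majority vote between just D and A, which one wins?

Voters preferring D to A: 4; preferring A to D: 73.
A wins the head-to-head.

A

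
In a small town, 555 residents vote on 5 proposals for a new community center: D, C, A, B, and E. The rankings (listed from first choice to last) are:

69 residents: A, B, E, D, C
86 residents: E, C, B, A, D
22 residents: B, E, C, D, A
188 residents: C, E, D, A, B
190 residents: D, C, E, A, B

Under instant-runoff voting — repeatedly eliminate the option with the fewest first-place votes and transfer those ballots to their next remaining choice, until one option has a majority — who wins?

C

Round 1: D 190, C 188, A 69, B 22, E 86. Eliminate B.
Round 2: D 190, C 188, A 69, E 108. Eliminate A.
Round 3: D 190, C 188, E 177. Eliminate E.
Round 4: D 259, C 296. C has a majority.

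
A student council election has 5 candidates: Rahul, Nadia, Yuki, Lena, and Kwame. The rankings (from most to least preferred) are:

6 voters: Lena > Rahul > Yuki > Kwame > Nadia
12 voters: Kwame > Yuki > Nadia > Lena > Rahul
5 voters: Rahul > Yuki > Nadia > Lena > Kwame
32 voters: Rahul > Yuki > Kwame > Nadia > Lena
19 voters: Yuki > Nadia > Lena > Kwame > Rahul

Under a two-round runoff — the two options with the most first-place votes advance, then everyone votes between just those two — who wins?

Rahul

Round 1 first-place votes: Rahul 37, Nadia 0, Yuki 19, Lena 6, Kwame 12.
Rahul and Yuki advance.
Runoff: Rahul is preferred to Yuki by 43 voters; Yuki by 31.
Rahul wins the runoff.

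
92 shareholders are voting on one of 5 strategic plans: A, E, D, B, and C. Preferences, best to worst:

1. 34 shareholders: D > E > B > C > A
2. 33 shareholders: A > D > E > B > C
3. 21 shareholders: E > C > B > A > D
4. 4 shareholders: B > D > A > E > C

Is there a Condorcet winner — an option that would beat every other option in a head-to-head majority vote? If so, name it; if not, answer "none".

none

Checking pairwise contests:
E beats A 55–37.
D beats E 71–21.
A beats D 54–38.
E beats B 88–4.
E beats C 92–0.
Every option loses at least one head-to-head, so there is no Condorcet winner.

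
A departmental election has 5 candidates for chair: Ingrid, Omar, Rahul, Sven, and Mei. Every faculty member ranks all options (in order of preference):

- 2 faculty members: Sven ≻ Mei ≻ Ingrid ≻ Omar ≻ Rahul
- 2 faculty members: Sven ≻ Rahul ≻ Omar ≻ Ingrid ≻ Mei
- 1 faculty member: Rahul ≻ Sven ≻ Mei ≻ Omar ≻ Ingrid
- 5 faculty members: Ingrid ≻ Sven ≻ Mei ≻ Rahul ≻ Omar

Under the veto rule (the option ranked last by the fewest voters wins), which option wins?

Last-place votes: Ingrid 1, Omar 5, Rahul 2, Sven 0, Mei 2.
Sven is ranked last by the fewest voters, so Sven wins.

Sven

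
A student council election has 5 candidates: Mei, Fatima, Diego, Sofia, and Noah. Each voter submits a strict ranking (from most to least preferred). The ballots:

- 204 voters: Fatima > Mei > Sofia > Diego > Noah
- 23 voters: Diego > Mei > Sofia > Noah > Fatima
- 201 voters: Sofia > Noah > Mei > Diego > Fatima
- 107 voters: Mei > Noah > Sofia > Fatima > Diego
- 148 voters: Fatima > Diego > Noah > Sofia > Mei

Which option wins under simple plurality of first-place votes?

First-place votes: Mei 107, Fatima 352, Diego 23, Sofia 201, Noah 0.
Fatima has the most first-place votes.

Fatima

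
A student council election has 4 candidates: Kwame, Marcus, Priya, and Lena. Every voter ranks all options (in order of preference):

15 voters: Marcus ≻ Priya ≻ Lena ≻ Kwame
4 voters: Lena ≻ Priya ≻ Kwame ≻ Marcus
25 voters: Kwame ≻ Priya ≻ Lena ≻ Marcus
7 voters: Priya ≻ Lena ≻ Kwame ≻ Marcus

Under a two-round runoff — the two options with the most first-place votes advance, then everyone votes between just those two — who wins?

Round 1 first-place votes: Kwame 25, Marcus 15, Priya 7, Lena 4.
Kwame and Marcus advance.
Runoff: Kwame is preferred to Marcus by 36 voters; Marcus by 15.
Kwame wins the runoff.

Kwame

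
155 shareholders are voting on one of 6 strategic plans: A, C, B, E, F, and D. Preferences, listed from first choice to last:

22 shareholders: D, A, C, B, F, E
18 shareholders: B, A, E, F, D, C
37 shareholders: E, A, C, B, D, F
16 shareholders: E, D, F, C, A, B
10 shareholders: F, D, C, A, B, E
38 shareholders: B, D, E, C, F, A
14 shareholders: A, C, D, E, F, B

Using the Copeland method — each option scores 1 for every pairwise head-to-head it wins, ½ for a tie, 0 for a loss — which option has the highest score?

D

A: beats C, B, and F; loses to E and D → score 3.
C: beats B and F; loses to A, E, and D → score 2.
B: beats E, F, and D; loses to A and C → score 3.
E: beats A, C, and F; loses to B and D → score 3.
F: loses to A, C, B, E, and D → score 0.
D: beats A, C, E, and F; loses to B → score 4.
D has the best pairwise record.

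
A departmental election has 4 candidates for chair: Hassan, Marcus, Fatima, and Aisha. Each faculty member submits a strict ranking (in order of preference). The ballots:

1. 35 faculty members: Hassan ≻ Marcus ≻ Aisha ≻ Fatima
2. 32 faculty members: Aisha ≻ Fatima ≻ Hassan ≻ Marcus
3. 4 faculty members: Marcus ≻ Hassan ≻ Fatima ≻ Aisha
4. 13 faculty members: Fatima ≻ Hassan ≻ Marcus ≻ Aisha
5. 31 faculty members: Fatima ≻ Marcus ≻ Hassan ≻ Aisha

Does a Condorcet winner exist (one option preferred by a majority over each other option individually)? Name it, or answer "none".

Checking pairwise contests:
Fatima beats Hassan 76–39.
Hassan beats Marcus 80–35.
Aisha beats Fatima 67–48.
Hassan beats Aisha 83–32.
Every option loses at least one head-to-head, so there is no Condorcet winner.

none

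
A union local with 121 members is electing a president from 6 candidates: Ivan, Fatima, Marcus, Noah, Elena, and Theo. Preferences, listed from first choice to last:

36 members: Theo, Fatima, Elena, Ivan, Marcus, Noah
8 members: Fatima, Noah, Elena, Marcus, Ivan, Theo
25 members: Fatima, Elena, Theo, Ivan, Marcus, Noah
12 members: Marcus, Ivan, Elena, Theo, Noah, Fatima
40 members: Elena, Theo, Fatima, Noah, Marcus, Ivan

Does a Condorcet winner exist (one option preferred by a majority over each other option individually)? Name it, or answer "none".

none

Checking pairwise contests:
Fatima beats Ivan 109–12.
Theo beats Fatima 88–33.
Ivan beats Marcus 61–60.
Ivan beats Noah 73–48.
Fatima beats Elena 69–52.
Elena beats Theo 85–36.
Every option loses at least one head-to-head, so there is no Condorcet winner.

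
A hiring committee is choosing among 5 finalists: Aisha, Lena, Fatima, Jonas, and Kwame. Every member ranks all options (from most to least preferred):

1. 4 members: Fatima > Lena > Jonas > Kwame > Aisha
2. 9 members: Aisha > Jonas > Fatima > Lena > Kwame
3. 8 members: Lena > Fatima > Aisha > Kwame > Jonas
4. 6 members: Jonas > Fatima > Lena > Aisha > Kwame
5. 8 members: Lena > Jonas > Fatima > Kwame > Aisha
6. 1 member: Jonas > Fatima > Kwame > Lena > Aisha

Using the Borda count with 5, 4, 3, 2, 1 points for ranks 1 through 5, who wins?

Lena

Aisha: 4·1 + 9·5 + 8·3 + 6·2 + 8·1 + 1·1 = 94
Lena: 4·4 + 9·2 + 8·5 + 6·3 + 8·5 + 1·2 = 134
Fatima: 4·5 + 9·3 + 8·4 + 6·4 + 8·3 + 1·4 = 131
Jonas: 4·3 + 9·4 + 8·1 + 6·5 + 8·4 + 1·5 = 123
Kwame: 4·2 + 9·1 + 8·2 + 6·1 + 8·2 + 1·3 = 58
Lena has the highest Borda score (134).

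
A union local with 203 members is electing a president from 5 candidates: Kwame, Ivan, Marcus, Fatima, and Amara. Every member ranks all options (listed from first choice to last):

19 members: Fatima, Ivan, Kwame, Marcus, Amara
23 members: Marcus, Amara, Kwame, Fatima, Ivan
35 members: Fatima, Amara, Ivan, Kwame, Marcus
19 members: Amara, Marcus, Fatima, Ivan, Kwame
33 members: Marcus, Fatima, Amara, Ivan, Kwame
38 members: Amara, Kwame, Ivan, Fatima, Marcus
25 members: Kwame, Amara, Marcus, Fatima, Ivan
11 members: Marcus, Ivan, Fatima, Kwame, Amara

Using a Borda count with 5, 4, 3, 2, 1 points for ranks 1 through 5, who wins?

Kwame: 19·3 + 23·3 + 35·2 + 19·1 + 33·1 + 38·4 + 25·5 + 11·2 = 547
Ivan: 19·4 + 23·1 + 35·3 + 19·2 + 33·2 + 38·3 + 25·1 + 11·4 = 491
Marcus: 19·2 + 23·5 + 35·1 + 19·4 + 33·5 + 38·1 + 25·3 + 11·5 = 597
Fatima: 19·5 + 23·2 + 35·5 + 19·3 + 33·4 + 38·2 + 25·2 + 11·3 = 664
Amara: 19·1 + 23·4 + 35·4 + 19·5 + 33·3 + 38·5 + 25·4 + 11·1 = 746
Amara has the highest Borda score (746).

Amara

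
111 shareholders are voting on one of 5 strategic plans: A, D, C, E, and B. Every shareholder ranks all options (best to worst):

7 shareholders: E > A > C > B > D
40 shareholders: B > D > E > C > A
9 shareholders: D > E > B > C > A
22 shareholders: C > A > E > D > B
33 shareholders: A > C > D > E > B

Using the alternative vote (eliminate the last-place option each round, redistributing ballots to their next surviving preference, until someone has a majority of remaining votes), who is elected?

Round 1: A 33, D 9, C 22, E 7, B 40. Eliminate E.
Round 2: A 40, D 9, C 22, B 40. Eliminate D.
Round 3: A 40, C 22, B 49. Eliminate C.
Round 4: A 62, B 49. A has a majority.

A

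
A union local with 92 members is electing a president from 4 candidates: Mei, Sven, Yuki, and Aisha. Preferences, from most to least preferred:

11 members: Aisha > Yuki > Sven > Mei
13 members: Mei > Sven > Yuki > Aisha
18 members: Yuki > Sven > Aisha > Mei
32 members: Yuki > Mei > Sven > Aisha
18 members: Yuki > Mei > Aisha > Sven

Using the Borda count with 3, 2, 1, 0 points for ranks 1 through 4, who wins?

Mei: 11·0 + 13·3 + 18·0 + 32·2 + 18·2 = 139
Sven: 11·1 + 13·2 + 18·2 + 32·1 + 18·0 = 105
Yuki: 11·2 + 13·1 + 18·3 + 32·3 + 18·3 = 239
Aisha: 11·3 + 13·0 + 18·1 + 32·0 + 18·1 = 69
Yuki has the highest Borda score (239).

Yuki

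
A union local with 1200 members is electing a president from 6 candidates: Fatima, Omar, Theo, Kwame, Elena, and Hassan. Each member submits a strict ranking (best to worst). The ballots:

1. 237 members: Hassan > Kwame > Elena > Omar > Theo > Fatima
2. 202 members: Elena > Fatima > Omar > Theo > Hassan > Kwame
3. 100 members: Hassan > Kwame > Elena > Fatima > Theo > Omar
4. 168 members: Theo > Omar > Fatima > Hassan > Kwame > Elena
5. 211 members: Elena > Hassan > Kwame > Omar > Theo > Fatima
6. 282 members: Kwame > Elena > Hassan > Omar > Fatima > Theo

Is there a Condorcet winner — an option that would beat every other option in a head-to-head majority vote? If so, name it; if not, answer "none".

Checking pairwise contests:
Omar beats Fatima 898–302.
Kwame beats Omar 830–370.
Omar beats Theo 932–268.
Hassan beats Kwame 918–282.
Kwame beats Elena 787–413.
Elena beats Hassan 695–505.
Every option loses at least one head-to-head, so there is no Condorcet winner.

none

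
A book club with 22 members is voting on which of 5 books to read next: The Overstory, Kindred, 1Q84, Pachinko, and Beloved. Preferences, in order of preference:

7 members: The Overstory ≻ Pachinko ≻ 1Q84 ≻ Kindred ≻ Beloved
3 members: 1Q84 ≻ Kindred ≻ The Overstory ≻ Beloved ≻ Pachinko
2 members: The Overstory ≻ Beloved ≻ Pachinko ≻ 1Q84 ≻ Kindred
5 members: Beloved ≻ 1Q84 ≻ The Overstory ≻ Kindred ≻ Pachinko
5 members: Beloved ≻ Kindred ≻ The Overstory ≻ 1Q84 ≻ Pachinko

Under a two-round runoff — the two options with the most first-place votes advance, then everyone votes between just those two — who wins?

Round 1 first-place votes: The Overstory 9, Kindred 0, 1Q84 3, Pachinko 0, Beloved 10.
Beloved and The Overstory advance.
Runoff: Beloved is preferred to The Overstory by 10 voters; The Overstory by 12.
The Overstory wins the runoff.

The Overstory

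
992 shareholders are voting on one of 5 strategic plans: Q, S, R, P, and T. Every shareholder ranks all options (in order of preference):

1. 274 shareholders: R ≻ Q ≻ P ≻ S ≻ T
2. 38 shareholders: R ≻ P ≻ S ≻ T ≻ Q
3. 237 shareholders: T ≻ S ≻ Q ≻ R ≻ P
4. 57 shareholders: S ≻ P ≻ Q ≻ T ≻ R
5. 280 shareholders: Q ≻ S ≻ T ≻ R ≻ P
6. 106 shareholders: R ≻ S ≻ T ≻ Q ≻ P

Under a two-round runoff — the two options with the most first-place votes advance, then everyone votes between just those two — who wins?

Round 1 first-place votes: Q 280, S 57, R 418, P 0, T 237.
R and Q advance.
Runoff: R is preferred to Q by 418 voters; Q by 574.
Q wins the runoff.

Q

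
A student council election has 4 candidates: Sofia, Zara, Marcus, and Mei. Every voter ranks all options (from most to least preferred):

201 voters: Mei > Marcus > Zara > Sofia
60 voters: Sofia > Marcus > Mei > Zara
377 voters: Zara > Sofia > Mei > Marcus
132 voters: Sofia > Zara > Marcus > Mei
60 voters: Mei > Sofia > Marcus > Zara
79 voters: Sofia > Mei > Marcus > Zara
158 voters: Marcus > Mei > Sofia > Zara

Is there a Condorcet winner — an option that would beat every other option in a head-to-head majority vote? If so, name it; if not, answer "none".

Checking pairwise contests:
Zara beats Sofia 578–489.
Marcus beats Zara 558–509.
Sofia beats Marcus 708–359.
Sofia beats Mei 648–419.
Every option loses at least one head-to-head, so there is no Condorcet winner.

none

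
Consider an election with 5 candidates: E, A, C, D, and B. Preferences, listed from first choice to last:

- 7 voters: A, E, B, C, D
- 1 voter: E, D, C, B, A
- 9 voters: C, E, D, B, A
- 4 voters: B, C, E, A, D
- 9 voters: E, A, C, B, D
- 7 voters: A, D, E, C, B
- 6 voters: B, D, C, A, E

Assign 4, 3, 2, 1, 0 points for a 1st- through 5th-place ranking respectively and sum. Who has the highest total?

E: 7·3 + 1·4 + 9·3 + 4·2 + 9·4 + 7·2 + 6·0 = 110
A: 7·4 + 1·0 + 9·0 + 4·1 + 9·3 + 7·4 + 6·1 = 93
C: 7·1 + 1·2 + 9·4 + 4·3 + 9·2 + 7·1 + 6·2 = 94
D: 7·0 + 1·3 + 9·2 + 4·0 + 9·0 + 7·3 + 6·3 = 60
B: 7·2 + 1·1 + 9·1 + 4·4 + 9·1 + 7·0 + 6·4 = 73
E has the highest Borda score (110).

E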